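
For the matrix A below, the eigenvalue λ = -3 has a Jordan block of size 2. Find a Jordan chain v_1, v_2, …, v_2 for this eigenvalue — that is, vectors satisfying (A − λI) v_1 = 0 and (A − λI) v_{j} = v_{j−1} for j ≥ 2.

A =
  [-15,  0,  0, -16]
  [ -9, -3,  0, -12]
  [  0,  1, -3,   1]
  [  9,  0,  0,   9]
A Jordan chain for λ = -3 of length 2:
v_1 = (-12, -9, 0, 9)ᵀ
v_2 = (1, 0, 0, 0)ᵀ

Let N = A − (-3)·I. We want v_2 with N^2 v_2 = 0 but N^1 v_2 ≠ 0; then v_{j-1} := N · v_j for j = 2, …, 2.

Pick v_2 = (1, 0, 0, 0)ᵀ.
Then v_1 = N · v_2 = (-12, -9, 0, 9)ᵀ.

Sanity check: (A − (-3)·I) v_1 = (0, 0, 0, 0)ᵀ = 0. ✓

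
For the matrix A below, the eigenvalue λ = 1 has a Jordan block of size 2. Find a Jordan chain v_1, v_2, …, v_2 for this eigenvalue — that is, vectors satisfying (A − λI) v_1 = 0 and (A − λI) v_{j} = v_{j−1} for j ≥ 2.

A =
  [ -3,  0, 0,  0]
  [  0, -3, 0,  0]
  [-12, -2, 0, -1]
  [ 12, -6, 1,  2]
A Jordan chain for λ = 1 of length 2:
v_1 = (0, 0, -1, 1)ᵀ
v_2 = (0, 0, 1, 0)ᵀ

Let N = A − (1)·I. We want v_2 with N^2 v_2 = 0 but N^1 v_2 ≠ 0; then v_{j-1} := N · v_j for j = 2, …, 2.

Pick v_2 = (0, 0, 1, 0)ᵀ.
Then v_1 = N · v_2 = (0, 0, -1, 1)ᵀ.

Sanity check: (A − (1)·I) v_1 = (0, 0, 0, 0)ᵀ = 0. ✓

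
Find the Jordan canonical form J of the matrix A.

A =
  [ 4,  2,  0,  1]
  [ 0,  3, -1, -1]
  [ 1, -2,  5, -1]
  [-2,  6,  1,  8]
J_3(5) ⊕ J_1(5)

The characteristic polynomial is
  det(x·I − A) = x^4 - 20*x^3 + 150*x^2 - 500*x + 625 = (x - 5)^4

Eigenvalues and multiplicities (the geometric multiplicity of λ is n − rank(A − λI), which equals the number of Jordan blocks for λ):
  λ = 5: algebraic multiplicity = 4, geometric multiplicity = 2

Determining the block sizes for each eigenvalue:
  λ = 5: with am = 4 and gm = 2, the partition is not yet determined (e.g. several partitions of 4 into 2 parts exist). Let N = A − (5)·I. Computing rank(N^1) = 2, rank(N^2) = 1, rank(N^3) = 0; the number of blocks of size ≥ j is rank(N^{j−1}) − rank(N^j), giving [2, 1, 1]. So we have 1 block(s) of size 3, 1 block(s) of size 1 → block sizes [3, 1]

Assembling the blocks gives a Jordan form
J =
  [5, 1, 0, 0]
  [0, 5, 1, 0]
  [0, 0, 5, 0]
  [0, 0, 0, 5]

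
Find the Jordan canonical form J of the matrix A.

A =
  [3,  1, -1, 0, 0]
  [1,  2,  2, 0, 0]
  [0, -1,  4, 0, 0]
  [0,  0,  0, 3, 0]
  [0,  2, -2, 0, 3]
J_3(3) ⊕ J_1(3) ⊕ J_1(3)

The characteristic polynomial is
  det(x·I − A) = x^5 - 15*x^4 + 90*x^3 - 270*x^2 + 405*x - 243 = (x - 3)^5

Eigenvalues and multiplicities (the geometric multiplicity of λ is n − rank(A − λI), which equals the number of Jordan blocks for λ):
  λ = 3: algebraic multiplicity = 5, geometric multiplicity = 3

Determining the block sizes for each eigenvalue:
  λ = 3: with am = 5 and gm = 3, the partition is not yet determined (e.g. several partitions of 5 into 3 parts exist). Let N = A − (3)·I. Computing rank(N^1) = 2, rank(N^2) = 1, rank(N^3) = 0; the number of blocks of size ≥ j is rank(N^{j−1}) − rank(N^j), giving [3, 1, 1]. So we have 1 block(s) of size 3, 2 block(s) of size 1 → block sizes [3, 1, 1]

Assembling the blocks gives a Jordan form
J =
  [3, 1, 0, 0, 0]
  [0, 3, 1, 0, 0]
  [0, 0, 3, 0, 0]
  [0, 0, 0, 3, 0]
  [0, 0, 0, 0, 3]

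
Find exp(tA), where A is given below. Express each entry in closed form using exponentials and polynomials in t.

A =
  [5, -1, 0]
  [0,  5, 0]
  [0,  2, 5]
e^{tA} =
  [exp(5*t), -t*exp(5*t), 0]
  [0, exp(5*t), 0]
  [0, 2*t*exp(5*t), exp(5*t)]

Strategy: write A = P · J · P⁻¹ where J is a Jordan canonical form, so e^{tA} = P · e^{tJ} · P⁻¹, and e^{tJ} can be computed block-by-block.

A has Jordan form
J =
  [5, 1, 0]
  [0, 5, 0]
  [0, 0, 5]
(up to reordering of blocks).

Per-block formulas:
  For a 1×1 block at λ = 5: exp(t · [5]) = [e^(5t)].
  For a 2×2 Jordan block J_2(5): exp(t · J_2(5)) = e^(5t)·(I + t·N), where N is the 2×2 nilpotent shift.

After assembling e^{tJ} and conjugating by P, we get:

e^{tA} =
  [exp(5*t), -t*exp(5*t), 0]
  [0, exp(5*t), 0]
  [0, 2*t*exp(5*t), exp(5*t)]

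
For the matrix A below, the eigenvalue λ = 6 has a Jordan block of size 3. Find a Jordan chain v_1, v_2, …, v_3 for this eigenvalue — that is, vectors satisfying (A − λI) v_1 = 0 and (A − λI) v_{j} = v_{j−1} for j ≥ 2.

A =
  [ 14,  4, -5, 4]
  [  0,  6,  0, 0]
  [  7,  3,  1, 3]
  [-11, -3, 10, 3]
A Jordan chain for λ = 6 of length 3:
v_1 = (-15, 0, -12, 15)ᵀ
v_2 = (8, 0, 7, -11)ᵀ
v_3 = (1, 0, 0, 0)ᵀ

Let N = A − (6)·I. We want v_3 with N^3 v_3 = 0 but N^2 v_3 ≠ 0; then v_{j-1} := N · v_j for j = 3, …, 2.

Pick v_3 = (1, 0, 0, 0)ᵀ.
Then v_2 = N · v_3 = (8, 0, 7, -11)ᵀ.
Then v_1 = N · v_2 = (-15, 0, -12, 15)ᵀ.

Sanity check: (A − (6)·I) v_1 = (0, 0, 0, 0)ᵀ = 0. ✓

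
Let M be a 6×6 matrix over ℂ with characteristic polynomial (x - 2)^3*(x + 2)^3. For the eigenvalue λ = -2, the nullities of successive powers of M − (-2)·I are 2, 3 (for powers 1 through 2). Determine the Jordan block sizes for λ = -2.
Block sizes for λ = -2: [2, 1]

From the dimensions of kernels of powers, the number of Jordan blocks of size at least j is d_j − d_{j−1} where d_j = dim ker(N^j) (with d_0 = 0). Computing the differences gives [2, 1].
The number of blocks of size exactly k is (#blocks of size ≥ k) − (#blocks of size ≥ k + 1), so the partition is: 1 block(s) of size 1, 1 block(s) of size 2.
In nonincreasing order the block sizes are [2, 1].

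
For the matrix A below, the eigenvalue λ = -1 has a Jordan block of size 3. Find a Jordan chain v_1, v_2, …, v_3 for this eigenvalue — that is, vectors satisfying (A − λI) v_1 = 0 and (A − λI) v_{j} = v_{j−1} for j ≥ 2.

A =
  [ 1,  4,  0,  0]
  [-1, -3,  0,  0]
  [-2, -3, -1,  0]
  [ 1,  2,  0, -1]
A Jordan chain for λ = -1 of length 3:
v_1 = (0, 0, -1, 0)ᵀ
v_2 = (2, -1, -2, 1)ᵀ
v_3 = (1, 0, 0, 0)ᵀ

Let N = A − (-1)·I. We want v_3 with N^3 v_3 = 0 but N^2 v_3 ≠ 0; then v_{j-1} := N · v_j for j = 3, …, 2.

Pick v_3 = (1, 0, 0, 0)ᵀ.
Then v_2 = N · v_3 = (2, -1, -2, 1)ᵀ.
Then v_1 = N · v_2 = (0, 0, -1, 0)ᵀ.

Sanity check: (A − (-1)·I) v_1 = (0, 0, 0, 0)ᵀ = 0. ✓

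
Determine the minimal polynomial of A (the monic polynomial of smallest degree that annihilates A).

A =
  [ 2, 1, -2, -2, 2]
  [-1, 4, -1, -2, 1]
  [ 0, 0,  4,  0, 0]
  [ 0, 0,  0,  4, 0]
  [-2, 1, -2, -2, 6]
x^3 - 12*x^2 + 48*x - 64

The characteristic polynomial is χ_A(x) = (x - 4)^5, so the eigenvalues are known. The minimal polynomial is
  m_A(x) = Π_λ (x − λ)^{k_λ}
where k_λ is the size of the *largest* Jordan block for λ (equivalently, the smallest k with (A − λI)^k v = 0 for every generalised eigenvector v of λ).

  λ = 4: largest Jordan block has size 3, contributing (x − 4)^3

So m_A(x) = (x - 4)^3 = x^3 - 12*x^2 + 48*x - 64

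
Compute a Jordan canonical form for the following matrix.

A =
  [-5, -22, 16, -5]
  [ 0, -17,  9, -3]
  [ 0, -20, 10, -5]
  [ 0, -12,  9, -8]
J_3(-5) ⊕ J_1(-5)

The characteristic polynomial is
  det(x·I − A) = x^4 + 20*x^3 + 150*x^2 + 500*x + 625 = (x + 5)^4

Eigenvalues and multiplicities (the geometric multiplicity of λ is n − rank(A − λI), which equals the number of Jordan blocks for λ):
  λ = -5: algebraic multiplicity = 4, geometric multiplicity = 2

Determining the block sizes for each eigenvalue:
  λ = -5: with am = 4 and gm = 2, the partition is not yet determined (e.g. several partitions of 4 into 2 parts exist). Let N = A − (-5)·I. Computing rank(N^1) = 2, rank(N^2) = 1, rank(N^3) = 0; the number of blocks of size ≥ j is rank(N^{j−1}) − rank(N^j), giving [2, 1, 1]. So we have 1 block(s) of size 3, 1 block(s) of size 1 → block sizes [3, 1]

Assembling the blocks gives a Jordan form
J =
  [-5,  1,  0,  0]
  [ 0, -5,  1,  0]
  [ 0,  0, -5,  0]
  [ 0,  0,  0, -5]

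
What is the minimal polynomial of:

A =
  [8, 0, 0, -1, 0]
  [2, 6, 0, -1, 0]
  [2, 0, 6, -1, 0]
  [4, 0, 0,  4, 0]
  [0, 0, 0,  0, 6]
x^2 - 12*x + 36

The characteristic polynomial is χ_A(x) = (x - 6)^5, so the eigenvalues are known. The minimal polynomial is
  m_A(x) = Π_λ (x − λ)^{k_λ}
where k_λ is the size of the *largest* Jordan block for λ (equivalently, the smallest k with (A − λI)^k v = 0 for every generalised eigenvector v of λ).

  λ = 6: largest Jordan block has size 2, contributing (x − 6)^2

So m_A(x) = (x - 6)^2 = x^2 - 12*x + 36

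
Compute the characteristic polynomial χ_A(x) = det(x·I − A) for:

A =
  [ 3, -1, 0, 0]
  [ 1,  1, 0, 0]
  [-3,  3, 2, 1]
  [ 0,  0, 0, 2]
x^4 - 8*x^3 + 24*x^2 - 32*x + 16

Expanding det(x·I − A) (e.g. by cofactor expansion or by noting that A is similar to its Jordan form J, which has the same characteristic polynomial as A) gives
  χ_A(x) = x^4 - 8*x^3 + 24*x^2 - 32*x + 16
which factors as (x - 2)^4. The eigenvalues (with algebraic multiplicities) are λ = 2 with multiplicity 4.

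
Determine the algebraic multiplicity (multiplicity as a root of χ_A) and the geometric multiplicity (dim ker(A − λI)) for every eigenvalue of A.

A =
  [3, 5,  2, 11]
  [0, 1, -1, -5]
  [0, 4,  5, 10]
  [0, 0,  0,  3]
λ = 3: alg = 4, geom = 2

Step 1 — factor the characteristic polynomial to read off the algebraic multiplicities:
  χ_A(x) = (x - 3)^4

Step 2 — compute geometric multiplicities via the rank-nullity identity g(λ) = n − rank(A − λI):
  rank(A − (3)·I) = 2, so dim ker(A − (3)·I) = n − 2 = 2

Summary:
  λ = 3: algebraic multiplicity = 4, geometric multiplicity = 2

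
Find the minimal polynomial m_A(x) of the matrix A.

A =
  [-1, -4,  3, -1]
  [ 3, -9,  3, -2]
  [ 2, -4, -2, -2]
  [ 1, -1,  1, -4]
x^3 + 12*x^2 + 48*x + 64

The characteristic polynomial is χ_A(x) = (x + 4)^4, so the eigenvalues are known. The minimal polynomial is
  m_A(x) = Π_λ (x − λ)^{k_λ}
where k_λ is the size of the *largest* Jordan block for λ (equivalently, the smallest k with (A − λI)^k v = 0 for every generalised eigenvector v of λ).

  λ = -4: largest Jordan block has size 3, contributing (x + 4)^3

So m_A(x) = (x + 4)^3 = x^3 + 12*x^2 + 48*x + 64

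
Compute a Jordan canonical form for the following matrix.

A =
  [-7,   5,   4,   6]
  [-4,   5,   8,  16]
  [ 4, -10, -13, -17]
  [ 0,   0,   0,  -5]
J_2(-5) ⊕ J_2(-5)

The characteristic polynomial is
  det(x·I − A) = x^4 + 20*x^3 + 150*x^2 + 500*x + 625 = (x + 5)^4

Eigenvalues and multiplicities (the geometric multiplicity of λ is n − rank(A − λI), which equals the number of Jordan blocks for λ):
  λ = -5: algebraic multiplicity = 4, geometric multiplicity = 2

Determining the block sizes for each eigenvalue:
  λ = -5: with am = 4 and gm = 2, the partition is not yet determined (e.g. several partitions of 4 into 2 parts exist). Let N = A − (-5)·I. Computing rank(N^1) = 2, rank(N^2) = 0; the number of blocks of size ≥ j is rank(N^{j−1}) − rank(N^j), giving [2, 2]. So we have 2 block(s) of size 2 → block sizes [2, 2]

Assembling the blocks gives a Jordan form
J =
  [-5,  1,  0,  0]
  [ 0, -5,  0,  0]
  [ 0,  0, -5,  1]
  [ 0,  0,  0, -5]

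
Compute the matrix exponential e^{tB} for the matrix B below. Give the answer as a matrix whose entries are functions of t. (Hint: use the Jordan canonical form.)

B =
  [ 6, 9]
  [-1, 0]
e^{tB} =
  [3*t*exp(3*t) + exp(3*t), 9*t*exp(3*t)]
  [-t*exp(3*t), -3*t*exp(3*t) + exp(3*t)]

Strategy: write B = P · J · P⁻¹ where J is a Jordan canonical form, so e^{tB} = P · e^{tJ} · P⁻¹, and e^{tJ} can be computed block-by-block.

B has Jordan form
J =
  [3, 1]
  [0, 3]
(up to reordering of blocks).

Per-block formulas:
  For a 2×2 Jordan block J_2(3): exp(t · J_2(3)) = e^(3t)·(I + t·N), where N is the 2×2 nilpotent shift.

After assembling e^{tJ} and conjugating by P, we get:

e^{tB} =
  [3*t*exp(3*t) + exp(3*t), 9*t*exp(3*t)]
  [-t*exp(3*t), -3*t*exp(3*t) + exp(3*t)]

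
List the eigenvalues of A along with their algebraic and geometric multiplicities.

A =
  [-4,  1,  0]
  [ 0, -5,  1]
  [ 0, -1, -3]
λ = -4: alg = 3, geom = 1

Step 1 — factor the characteristic polynomial to read off the algebraic multiplicities:
  χ_A(x) = (x + 4)^3

Step 2 — compute geometric multiplicities via the rank-nullity identity g(λ) = n − rank(A − λI):
  rank(A − (-4)·I) = 2, so dim ker(A − (-4)·I) = n − 2 = 1

Summary:
  λ = -4: algebraic multiplicity = 3, geometric multiplicity = 1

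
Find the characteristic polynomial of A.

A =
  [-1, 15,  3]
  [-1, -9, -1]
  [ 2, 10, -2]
x^3 + 12*x^2 + 48*x + 64

Expanding det(x·I − A) (e.g. by cofactor expansion or by noting that A is similar to its Jordan form J, which has the same characteristic polynomial as A) gives
  χ_A(x) = x^3 + 12*x^2 + 48*x + 64
which factors as (x + 4)^3. The eigenvalues (with algebraic multiplicities) are λ = -4 with multiplicity 3.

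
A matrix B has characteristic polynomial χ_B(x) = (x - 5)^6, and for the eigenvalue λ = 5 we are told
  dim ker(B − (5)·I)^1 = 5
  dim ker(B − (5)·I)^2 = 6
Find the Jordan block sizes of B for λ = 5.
Block sizes for λ = 5: [2, 1, 1, 1, 1]

From the dimensions of kernels of powers, the number of Jordan blocks of size at least j is d_j − d_{j−1} where d_j = dim ker(N^j) (with d_0 = 0). Computing the differences gives [5, 1].
The number of blocks of size exactly k is (#blocks of size ≥ k) − (#blocks of size ≥ k + 1), so the partition is: 4 block(s) of size 1, 1 block(s) of size 2.
In nonincreasing order the block sizes are [2, 1, 1, 1, 1].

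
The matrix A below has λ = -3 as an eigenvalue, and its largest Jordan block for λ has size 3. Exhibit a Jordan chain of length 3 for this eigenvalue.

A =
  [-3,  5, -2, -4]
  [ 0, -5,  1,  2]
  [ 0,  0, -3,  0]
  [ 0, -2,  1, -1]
A Jordan chain for λ = -3 of length 3:
v_1 = (-2, 0, 0, 0)ᵀ
v_2 = (5, -2, 0, -2)ᵀ
v_3 = (0, 1, 0, 0)ᵀ

Let N = A − (-3)·I. We want v_3 with N^3 v_3 = 0 but N^2 v_3 ≠ 0; then v_{j-1} := N · v_j for j = 3, …, 2.

Pick v_3 = (0, 1, 0, 0)ᵀ.
Then v_2 = N · v_3 = (5, -2, 0, -2)ᵀ.
Then v_1 = N · v_2 = (-2, 0, 0, 0)ᵀ.

Sanity check: (A − (-3)·I) v_1 = (0, 0, 0, 0)ᵀ = 0. ✓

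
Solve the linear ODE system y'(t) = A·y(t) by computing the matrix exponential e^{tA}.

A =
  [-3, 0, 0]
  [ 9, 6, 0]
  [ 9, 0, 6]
e^{tA} =
  [exp(-3*t), 0, 0]
  [exp(6*t) - exp(-3*t), exp(6*t), 0]
  [exp(6*t) - exp(-3*t), 0, exp(6*t)]

Strategy: write A = P · J · P⁻¹ where J is a Jordan canonical form, so e^{tA} = P · e^{tJ} · P⁻¹, and e^{tJ} can be computed block-by-block.

A has Jordan form
J =
  [-3, 0, 0]
  [ 0, 6, 0]
  [ 0, 0, 6]
(up to reordering of blocks).

Per-block formulas:
  For a 1×1 block at λ = -3: exp(t · [-3]) = [e^(-3t)].
  For a 1×1 block at λ = 6: exp(t · [6]) = [e^(6t)].

After assembling e^{tJ} and conjugating by P, we get:

e^{tA} =
  [exp(-3*t), 0, 0]
  [exp(6*t) - exp(-3*t), exp(6*t), 0]
  [exp(6*t) - exp(-3*t), 0, exp(6*t)]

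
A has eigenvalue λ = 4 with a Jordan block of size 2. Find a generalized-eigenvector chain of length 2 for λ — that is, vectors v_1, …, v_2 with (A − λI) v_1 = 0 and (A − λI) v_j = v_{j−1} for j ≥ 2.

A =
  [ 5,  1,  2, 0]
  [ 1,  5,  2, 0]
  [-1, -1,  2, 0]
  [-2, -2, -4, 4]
A Jordan chain for λ = 4 of length 2:
v_1 = (1, 1, -1, -2)ᵀ
v_2 = (1, 0, 0, 0)ᵀ

Let N = A − (4)·I. We want v_2 with N^2 v_2 = 0 but N^1 v_2 ≠ 0; then v_{j-1} := N · v_j for j = 2, …, 2.

Pick v_2 = (1, 0, 0, 0)ᵀ.
Then v_1 = N · v_2 = (1, 1, -1, -2)ᵀ.

Sanity check: (A − (4)·I) v_1 = (0, 0, 0, 0)ᵀ = 0. ✓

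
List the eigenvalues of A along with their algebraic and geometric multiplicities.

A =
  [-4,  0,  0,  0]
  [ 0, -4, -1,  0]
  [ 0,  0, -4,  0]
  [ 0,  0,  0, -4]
λ = -4: alg = 4, geom = 3

Step 1 — factor the characteristic polynomial to read off the algebraic multiplicities:
  χ_A(x) = (x + 4)^4

Step 2 — compute geometric multiplicities via the rank-nullity identity g(λ) = n − rank(A − λI):
  rank(A − (-4)·I) = 1, so dim ker(A − (-4)·I) = n − 1 = 3

Summary:
  λ = -4: algebraic multiplicity = 4, geometric multiplicity = 3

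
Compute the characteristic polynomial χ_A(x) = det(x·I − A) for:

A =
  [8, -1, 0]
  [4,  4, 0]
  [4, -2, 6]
x^3 - 18*x^2 + 108*x - 216

Expanding det(x·I − A) (e.g. by cofactor expansion or by noting that A is similar to its Jordan form J, which has the same characteristic polynomial as A) gives
  χ_A(x) = x^3 - 18*x^2 + 108*x - 216
which factors as (x - 6)^3. The eigenvalues (with algebraic multiplicities) are λ = 6 with multiplicity 3.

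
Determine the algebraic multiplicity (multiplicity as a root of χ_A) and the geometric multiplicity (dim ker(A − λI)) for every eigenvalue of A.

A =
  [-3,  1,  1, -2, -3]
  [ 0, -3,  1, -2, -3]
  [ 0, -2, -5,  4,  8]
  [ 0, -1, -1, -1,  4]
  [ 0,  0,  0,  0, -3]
λ = -3: alg = 5, geom = 2

Step 1 — factor the characteristic polynomial to read off the algebraic multiplicities:
  χ_A(x) = (x + 3)^5

Step 2 — compute geometric multiplicities via the rank-nullity identity g(λ) = n − rank(A − λI):
  rank(A − (-3)·I) = 3, so dim ker(A − (-3)·I) = n − 3 = 2

Summary:
  λ = -3: algebraic multiplicity = 5, geometric multiplicity = 2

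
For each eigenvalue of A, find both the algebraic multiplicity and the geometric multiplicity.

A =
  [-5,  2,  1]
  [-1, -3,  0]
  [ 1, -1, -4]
λ = -4: alg = 3, geom = 1

Step 1 — factor the characteristic polynomial to read off the algebraic multiplicities:
  χ_A(x) = (x + 4)^3

Step 2 — compute geometric multiplicities via the rank-nullity identity g(λ) = n − rank(A − λI):
  rank(A − (-4)·I) = 2, so dim ker(A − (-4)·I) = n − 2 = 1

Summary:
  λ = -4: algebraic multiplicity = 3, geometric multiplicity = 1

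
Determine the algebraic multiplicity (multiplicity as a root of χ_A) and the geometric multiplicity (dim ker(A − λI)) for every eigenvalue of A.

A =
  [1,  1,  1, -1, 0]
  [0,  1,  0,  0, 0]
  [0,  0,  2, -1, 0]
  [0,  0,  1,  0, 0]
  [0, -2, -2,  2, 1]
λ = 1: alg = 5, geom = 3

Step 1 — factor the characteristic polynomial to read off the algebraic multiplicities:
  χ_A(x) = (x - 1)^5

Step 2 — compute geometric multiplicities via the rank-nullity identity g(λ) = n − rank(A − λI):
  rank(A − (1)·I) = 2, so dim ker(A − (1)·I) = n − 2 = 3

Summary:
  λ = 1: algebraic multiplicity = 5, geometric multiplicity = 3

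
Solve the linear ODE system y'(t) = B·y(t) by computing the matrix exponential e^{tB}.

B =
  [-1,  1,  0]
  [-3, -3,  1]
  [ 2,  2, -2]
e^{tB} =
  [-t^2*exp(-2*t) + t*exp(-2*t) + exp(-2*t), t*exp(-2*t), t^2*exp(-2*t)/2]
  [t^2*exp(-2*t) - 3*t*exp(-2*t), -t*exp(-2*t) + exp(-2*t), -t^2*exp(-2*t)/2 + t*exp(-2*t)]
  [-2*t^2*exp(-2*t) + 2*t*exp(-2*t), 2*t*exp(-2*t), t^2*exp(-2*t) + exp(-2*t)]

Strategy: write B = P · J · P⁻¹ where J is a Jordan canonical form, so e^{tB} = P · e^{tJ} · P⁻¹, and e^{tJ} can be computed block-by-block.

B has Jordan form
J =
  [-2,  1,  0]
  [ 0, -2,  1]
  [ 0,  0, -2]
(up to reordering of blocks).

Per-block formulas:
  For a 3×3 Jordan block J_3(-2): exp(t · J_3(-2)) = e^(-2t)·(I + t·N + (t^2/2)·N^2), where N is the 3×3 nilpotent shift.

After assembling e^{tJ} and conjugating by P, we get:

e^{tB} =
  [-t^2*exp(-2*t) + t*exp(-2*t) + exp(-2*t), t*exp(-2*t), t^2*exp(-2*t)/2]
  [t^2*exp(-2*t) - 3*t*exp(-2*t), -t*exp(-2*t) + exp(-2*t), -t^2*exp(-2*t)/2 + t*exp(-2*t)]
  [-2*t^2*exp(-2*t) + 2*t*exp(-2*t), 2*t*exp(-2*t), t^2*exp(-2*t) + exp(-2*t)]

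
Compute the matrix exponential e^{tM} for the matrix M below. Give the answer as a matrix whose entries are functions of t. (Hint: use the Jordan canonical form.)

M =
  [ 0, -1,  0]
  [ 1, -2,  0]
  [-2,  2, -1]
e^{tM} =
  [t*exp(-t) + exp(-t), -t*exp(-t), 0]
  [t*exp(-t), -t*exp(-t) + exp(-t), 0]
  [-2*t*exp(-t), 2*t*exp(-t), exp(-t)]

Strategy: write M = P · J · P⁻¹ where J is a Jordan canonical form, so e^{tM} = P · e^{tJ} · P⁻¹, and e^{tJ} can be computed block-by-block.

M has Jordan form
J =
  [-1,  1,  0]
  [ 0, -1,  0]
  [ 0,  0, -1]
(up to reordering of blocks).

Per-block formulas:
  For a 1×1 block at λ = -1: exp(t · [-1]) = [e^(-1t)].
  For a 2×2 Jordan block J_2(-1): exp(t · J_2(-1)) = e^(-1t)·(I + t·N), where N is the 2×2 nilpotent shift.

After assembling e^{tJ} and conjugating by P, we get:

e^{tM} =
  [t*exp(-t) + exp(-t), -t*exp(-t), 0]
  [t*exp(-t), -t*exp(-t) + exp(-t), 0]
  [-2*t*exp(-t), 2*t*exp(-t), exp(-t)]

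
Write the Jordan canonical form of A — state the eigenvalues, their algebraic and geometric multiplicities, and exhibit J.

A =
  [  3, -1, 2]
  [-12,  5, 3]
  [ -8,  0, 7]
J_3(5)

The characteristic polynomial is
  det(x·I − A) = x^3 - 15*x^2 + 75*x - 125 = (x - 5)^3

Eigenvalues and multiplicities (the geometric multiplicity of λ is n − rank(A − λI), which equals the number of Jordan blocks for λ):
  λ = 5: algebraic multiplicity = 3, geometric multiplicity = 1

Determining the block sizes for each eigenvalue:
  λ = 5: one block (gm = 1), so the single block has size am = 3 → block sizes [3]

Assembling the blocks gives a Jordan form
J =
  [5, 1, 0]
  [0, 5, 1]
  [0, 0, 5]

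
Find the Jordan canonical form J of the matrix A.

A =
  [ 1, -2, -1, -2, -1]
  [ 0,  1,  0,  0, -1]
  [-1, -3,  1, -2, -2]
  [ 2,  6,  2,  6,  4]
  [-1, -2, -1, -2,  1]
J_3(2) ⊕ J_1(2) ⊕ J_1(2)

The characteristic polynomial is
  det(x·I − A) = x^5 - 10*x^4 + 40*x^3 - 80*x^2 + 80*x - 32 = (x - 2)^5

Eigenvalues and multiplicities (the geometric multiplicity of λ is n − rank(A − λI), which equals the number of Jordan blocks for λ):
  λ = 2: algebraic multiplicity = 5, geometric multiplicity = 3

Determining the block sizes for each eigenvalue:
  λ = 2: with am = 5 and gm = 3, the partition is not yet determined (e.g. several partitions of 5 into 3 parts exist). Let N = A − (2)·I. Computing rank(N^1) = 2, rank(N^2) = 1, rank(N^3) = 0; the number of blocks of size ≥ j is rank(N^{j−1}) − rank(N^j), giving [3, 1, 1]. So we have 1 block(s) of size 3, 2 block(s) of size 1 → block sizes [3, 1, 1]

Assembling the blocks gives a Jordan form
J =
  [2, 1, 0, 0, 0]
  [0, 2, 1, 0, 0]
  [0, 0, 2, 0, 0]
  [0, 0, 0, 2, 0]
  [0, 0, 0, 0, 2]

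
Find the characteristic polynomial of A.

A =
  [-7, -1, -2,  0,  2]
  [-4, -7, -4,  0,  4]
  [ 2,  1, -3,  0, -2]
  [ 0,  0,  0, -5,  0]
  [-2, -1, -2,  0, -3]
x^5 + 25*x^4 + 250*x^3 + 1250*x^2 + 3125*x + 3125

Expanding det(x·I − A) (e.g. by cofactor expansion or by noting that A is similar to its Jordan form J, which has the same characteristic polynomial as A) gives
  χ_A(x) = x^5 + 25*x^4 + 250*x^3 + 1250*x^2 + 3125*x + 3125
which factors as (x + 5)^5. The eigenvalues (with algebraic multiplicities) are λ = -5 with multiplicity 5.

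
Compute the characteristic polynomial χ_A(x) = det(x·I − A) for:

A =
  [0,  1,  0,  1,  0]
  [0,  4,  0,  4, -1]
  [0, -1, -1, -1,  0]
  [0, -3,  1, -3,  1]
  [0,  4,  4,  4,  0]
x^5

Expanding det(x·I − A) (e.g. by cofactor expansion or by noting that A is similar to its Jordan form J, which has the same characteristic polynomial as A) gives
  χ_A(x) = x^5
which factors as x^5. The eigenvalues (with algebraic multiplicities) are λ = 0 with multiplicity 5.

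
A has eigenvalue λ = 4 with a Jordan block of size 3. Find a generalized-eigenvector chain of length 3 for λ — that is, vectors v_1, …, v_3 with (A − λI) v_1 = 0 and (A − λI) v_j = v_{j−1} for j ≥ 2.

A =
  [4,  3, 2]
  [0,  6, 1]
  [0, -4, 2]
A Jordan chain for λ = 4 of length 3:
v_1 = (-2, 0, 0)ᵀ
v_2 = (3, 2, -4)ᵀ
v_3 = (0, 1, 0)ᵀ

Let N = A − (4)·I. We want v_3 with N^3 v_3 = 0 but N^2 v_3 ≠ 0; then v_{j-1} := N · v_j for j = 3, …, 2.

Pick v_3 = (0, 1, 0)ᵀ.
Then v_2 = N · v_3 = (3, 2, -4)ᵀ.
Then v_1 = N · v_2 = (-2, 0, 0)ᵀ.

Sanity check: (A − (4)·I) v_1 = (0, 0, 0)ᵀ = 0. ✓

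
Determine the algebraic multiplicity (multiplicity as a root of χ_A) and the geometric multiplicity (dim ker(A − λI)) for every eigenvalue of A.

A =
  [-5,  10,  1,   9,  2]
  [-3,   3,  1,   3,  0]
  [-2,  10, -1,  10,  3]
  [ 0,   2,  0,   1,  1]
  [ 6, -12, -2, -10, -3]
λ = -1: alg = 5, geom = 2

Step 1 — factor the characteristic polynomial to read off the algebraic multiplicities:
  χ_A(x) = (x + 1)^5

Step 2 — compute geometric multiplicities via the rank-nullity identity g(λ) = n − rank(A − λI):
  rank(A − (-1)·I) = 3, so dim ker(A − (-1)·I) = n − 3 = 2

Summary:
  λ = -1: algebraic multiplicity = 5, geometric multiplicity = 2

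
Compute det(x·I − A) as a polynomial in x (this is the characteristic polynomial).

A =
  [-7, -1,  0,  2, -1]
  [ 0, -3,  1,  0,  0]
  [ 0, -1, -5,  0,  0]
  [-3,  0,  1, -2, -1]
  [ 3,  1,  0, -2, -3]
x^5 + 20*x^4 + 160*x^3 + 640*x^2 + 1280*x + 1024

Expanding det(x·I − A) (e.g. by cofactor expansion or by noting that A is similar to its Jordan form J, which has the same characteristic polynomial as A) gives
  χ_A(x) = x^5 + 20*x^4 + 160*x^3 + 640*x^2 + 1280*x + 1024
which factors as (x + 4)^5. The eigenvalues (with algebraic multiplicities) are λ = -4 with multiplicity 5.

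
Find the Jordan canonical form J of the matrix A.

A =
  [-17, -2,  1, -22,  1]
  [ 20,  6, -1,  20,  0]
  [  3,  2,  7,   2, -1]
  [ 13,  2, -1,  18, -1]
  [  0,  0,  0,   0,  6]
J_1(-4) ⊕ J_3(6) ⊕ J_1(6)

The characteristic polynomial is
  det(x·I − A) = x^5 - 20*x^4 + 120*x^3 - 2160*x + 5184 = (x - 6)^4*(x + 4)

Eigenvalues and multiplicities (the geometric multiplicity of λ is n − rank(A − λI), which equals the number of Jordan blocks for λ):
  λ = -4: algebraic multiplicity = 1, geometric multiplicity = 1
  λ = 6: algebraic multiplicity = 4, geometric multiplicity = 2

Determining the block sizes for each eigenvalue:
  λ = -4: one block (gm = 1), so the single block has size am = 1 → block sizes [1]
  λ = 6: with am = 4 and gm = 2, the partition is not yet determined (e.g. several partitions of 4 into 2 parts exist). Let N = A − (6)·I. Computing rank(N^1) = 3, rank(N^2) = 2, rank(N^3) = 1; the number of blocks of size ≥ j is rank(N^{j−1}) − rank(N^j), giving [2, 1, 1]. So we have 1 block(s) of size 3, 1 block(s) of size 1 → block sizes [3, 1]

Assembling the blocks gives a Jordan form
J =
  [-4, 0, 0, 0, 0]
  [ 0, 6, 1, 0, 0]
  [ 0, 0, 6, 1, 0]
  [ 0, 0, 0, 6, 0]
  [ 0, 0, 0, 0, 6]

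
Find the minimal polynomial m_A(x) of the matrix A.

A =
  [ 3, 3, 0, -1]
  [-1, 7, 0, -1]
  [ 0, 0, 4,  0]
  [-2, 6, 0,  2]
x^2 - 8*x + 16

The characteristic polynomial is χ_A(x) = (x - 4)^4, so the eigenvalues are known. The minimal polynomial is
  m_A(x) = Π_λ (x − λ)^{k_λ}
where k_λ is the size of the *largest* Jordan block for λ (equivalently, the smallest k with (A − λI)^k v = 0 for every generalised eigenvector v of λ).

  λ = 4: largest Jordan block has size 2, contributing (x − 4)^2

So m_A(x) = (x - 4)^2 = x^2 - 8*x + 16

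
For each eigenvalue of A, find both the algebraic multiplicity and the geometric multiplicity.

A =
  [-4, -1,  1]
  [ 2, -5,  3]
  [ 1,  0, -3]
λ = -4: alg = 3, geom = 1

Step 1 — factor the characteristic polynomial to read off the algebraic multiplicities:
  χ_A(x) = (x + 4)^3

Step 2 — compute geometric multiplicities via the rank-nullity identity g(λ) = n − rank(A − λI):
  rank(A − (-4)·I) = 2, so dim ker(A − (-4)·I) = n − 2 = 1

Summary:
  λ = -4: algebraic multiplicity = 3, geometric multiplicity = 1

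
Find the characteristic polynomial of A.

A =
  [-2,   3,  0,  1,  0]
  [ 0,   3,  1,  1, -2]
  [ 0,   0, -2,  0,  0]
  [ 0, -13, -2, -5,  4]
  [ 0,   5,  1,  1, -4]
x^5 + 10*x^4 + 40*x^3 + 80*x^2 + 80*x + 32

Expanding det(x·I − A) (e.g. by cofactor expansion or by noting that A is similar to its Jordan form J, which has the same characteristic polynomial as A) gives
  χ_A(x) = x^5 + 10*x^4 + 40*x^3 + 80*x^2 + 80*x + 32
which factors as (x + 2)^5. The eigenvalues (with algebraic multiplicities) are λ = -2 with multiplicity 5.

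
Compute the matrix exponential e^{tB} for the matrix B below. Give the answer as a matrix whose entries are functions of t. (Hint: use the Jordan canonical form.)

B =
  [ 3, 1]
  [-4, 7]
e^{tB} =
  [-2*t*exp(5*t) + exp(5*t), t*exp(5*t)]
  [-4*t*exp(5*t), 2*t*exp(5*t) + exp(5*t)]

Strategy: write B = P · J · P⁻¹ where J is a Jordan canonical form, so e^{tB} = P · e^{tJ} · P⁻¹, and e^{tJ} can be computed block-by-block.

B has Jordan form
J =
  [5, 1]
  [0, 5]
(up to reordering of blocks).

Per-block formulas:
  For a 2×2 Jordan block J_2(5): exp(t · J_2(5)) = e^(5t)·(I + t·N), where N is the 2×2 nilpotent shift.

After assembling e^{tJ} and conjugating by P, we get:

e^{tB} =
  [-2*t*exp(5*t) + exp(5*t), t*exp(5*t)]
  [-4*t*exp(5*t), 2*t*exp(5*t) + exp(5*t)]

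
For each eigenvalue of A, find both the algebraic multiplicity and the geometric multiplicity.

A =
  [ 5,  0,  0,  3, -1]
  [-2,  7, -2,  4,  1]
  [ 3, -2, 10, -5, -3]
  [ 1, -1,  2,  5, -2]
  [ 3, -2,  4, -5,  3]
λ = 6: alg = 5, geom = 3

Step 1 — factor the characteristic polynomial to read off the algebraic multiplicities:
  χ_A(x) = (x - 6)^5

Step 2 — compute geometric multiplicities via the rank-nullity identity g(λ) = n − rank(A − λI):
  rank(A − (6)·I) = 2, so dim ker(A − (6)·I) = n − 2 = 3

Summary:
  λ = 6: algebraic multiplicity = 5, geometric multiplicity = 3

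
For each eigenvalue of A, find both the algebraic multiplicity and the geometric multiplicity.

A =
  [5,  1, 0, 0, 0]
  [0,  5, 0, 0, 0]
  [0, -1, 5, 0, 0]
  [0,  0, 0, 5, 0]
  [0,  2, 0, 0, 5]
λ = 5: alg = 5, geom = 4

Step 1 — factor the characteristic polynomial to read off the algebraic multiplicities:
  χ_A(x) = (x - 5)^5

Step 2 — compute geometric multiplicities via the rank-nullity identity g(λ) = n − rank(A − λI):
  rank(A − (5)·I) = 1, so dim ker(A − (5)·I) = n − 1 = 4

Summary:
  λ = 5: algebraic multiplicity = 5, geometric multiplicity = 4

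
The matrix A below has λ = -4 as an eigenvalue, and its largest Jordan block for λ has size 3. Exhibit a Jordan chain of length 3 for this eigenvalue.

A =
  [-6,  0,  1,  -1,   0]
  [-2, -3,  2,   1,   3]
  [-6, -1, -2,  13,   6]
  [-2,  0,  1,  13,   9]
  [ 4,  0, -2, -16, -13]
A Jordan chain for λ = -4 of length 3:
v_1 = (-1, -1, -3, -1, 2)ᵀ
v_2 = (0, 1, -1, 0, 0)ᵀ
v_3 = (0, 1, 0, 0, 0)ᵀ

Let N = A − (-4)·I. We want v_3 with N^3 v_3 = 0 but N^2 v_3 ≠ 0; then v_{j-1} := N · v_j for j = 3, …, 2.

Pick v_3 = (0, 1, 0, 0, 0)ᵀ.
Then v_2 = N · v_3 = (0, 1, -1, 0, 0)ᵀ.
Then v_1 = N · v_2 = (-1, -1, -3, -1, 2)ᵀ.

Sanity check: (A − (-4)·I) v_1 = (0, 0, 0, 0, 0)ᵀ = 0. ✓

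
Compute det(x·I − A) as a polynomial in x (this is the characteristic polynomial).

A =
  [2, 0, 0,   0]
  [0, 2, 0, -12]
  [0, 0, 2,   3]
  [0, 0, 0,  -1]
x^4 - 5*x^3 + 6*x^2 + 4*x - 8

Expanding det(x·I − A) (e.g. by cofactor expansion or by noting that A is similar to its Jordan form J, which has the same characteristic polynomial as A) gives
  χ_A(x) = x^4 - 5*x^3 + 6*x^2 + 4*x - 8
which factors as (x - 2)^3*(x + 1). The eigenvalues (with algebraic multiplicities) are λ = -1 with multiplicity 1, λ = 2 with multiplicity 3.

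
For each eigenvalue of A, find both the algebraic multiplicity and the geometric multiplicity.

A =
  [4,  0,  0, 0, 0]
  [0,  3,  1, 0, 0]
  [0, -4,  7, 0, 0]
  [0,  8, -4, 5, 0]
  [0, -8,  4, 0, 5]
λ = 4: alg = 1, geom = 1; λ = 5: alg = 4, geom = 3

Step 1 — factor the characteristic polynomial to read off the algebraic multiplicities:
  χ_A(x) = (x - 5)^4*(x - 4)

Step 2 — compute geometric multiplicities via the rank-nullity identity g(λ) = n − rank(A − λI):
  rank(A − (4)·I) = 4, so dim ker(A − (4)·I) = n − 4 = 1
  rank(A − (5)·I) = 2, so dim ker(A − (5)·I) = n − 2 = 3

Summary:
  λ = 4: algebraic multiplicity = 1, geometric multiplicity = 1
  λ = 5: algebraic multiplicity = 4, geometric multiplicity = 3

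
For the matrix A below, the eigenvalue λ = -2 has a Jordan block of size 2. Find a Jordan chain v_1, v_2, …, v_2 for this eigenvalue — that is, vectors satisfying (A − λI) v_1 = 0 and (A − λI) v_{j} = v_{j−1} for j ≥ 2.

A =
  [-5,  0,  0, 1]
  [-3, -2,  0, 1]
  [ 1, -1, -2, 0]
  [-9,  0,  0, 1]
A Jordan chain for λ = -2 of length 2:
v_1 = (-3, -3, 1, -9)ᵀ
v_2 = (1, 0, 0, 0)ᵀ

Let N = A − (-2)·I. We want v_2 with N^2 v_2 = 0 but N^1 v_2 ≠ 0; then v_{j-1} := N · v_j for j = 2, …, 2.

Pick v_2 = (1, 0, 0, 0)ᵀ.
Then v_1 = N · v_2 = (-3, -3, 1, -9)ᵀ.

Sanity check: (A − (-2)·I) v_1 = (0, 0, 0, 0)ᵀ = 0. ✓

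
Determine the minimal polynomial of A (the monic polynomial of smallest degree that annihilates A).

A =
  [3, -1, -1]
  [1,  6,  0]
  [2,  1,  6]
x^3 - 15*x^2 + 75*x - 125

The characteristic polynomial is χ_A(x) = (x - 5)^3, so the eigenvalues are known. The minimal polynomial is
  m_A(x) = Π_λ (x − λ)^{k_λ}
where k_λ is the size of the *largest* Jordan block for λ (equivalently, the smallest k with (A − λI)^k v = 0 for every generalised eigenvector v of λ).

  λ = 5: largest Jordan block has size 3, contributing (x − 5)^3

So m_A(x) = (x - 5)^3 = x^3 - 15*x^2 + 75*x - 125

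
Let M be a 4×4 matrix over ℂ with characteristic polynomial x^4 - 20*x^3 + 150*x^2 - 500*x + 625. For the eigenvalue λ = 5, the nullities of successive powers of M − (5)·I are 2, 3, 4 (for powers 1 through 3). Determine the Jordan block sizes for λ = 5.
Block sizes for λ = 5: [3, 1]

From the dimensions of kernels of powers, the number of Jordan blocks of size at least j is d_j − d_{j−1} where d_j = dim ker(N^j) (with d_0 = 0). Computing the differences gives [2, 1, 1].
The number of blocks of size exactly k is (#blocks of size ≥ k) − (#blocks of size ≥ k + 1), so the partition is: 1 block(s) of size 1, 1 block(s) of size 3.
In nonincreasing order the block sizes are [3, 1].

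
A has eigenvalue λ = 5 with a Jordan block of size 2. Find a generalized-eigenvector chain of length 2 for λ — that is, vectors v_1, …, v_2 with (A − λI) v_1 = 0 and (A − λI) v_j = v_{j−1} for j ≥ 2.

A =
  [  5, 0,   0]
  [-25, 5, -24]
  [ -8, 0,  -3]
A Jordan chain for λ = 5 of length 2:
v_1 = (0, -1, 0)ᵀ
v_2 = (1, 0, -1)ᵀ

Let N = A − (5)·I. We want v_2 with N^2 v_2 = 0 but N^1 v_2 ≠ 0; then v_{j-1} := N · v_j for j = 2, …, 2.

Pick v_2 = (1, 0, -1)ᵀ.
Then v_1 = N · v_2 = (0, -1, 0)ᵀ.

Sanity check: (A − (5)·I) v_1 = (0, 0, 0)ᵀ = 0. ✓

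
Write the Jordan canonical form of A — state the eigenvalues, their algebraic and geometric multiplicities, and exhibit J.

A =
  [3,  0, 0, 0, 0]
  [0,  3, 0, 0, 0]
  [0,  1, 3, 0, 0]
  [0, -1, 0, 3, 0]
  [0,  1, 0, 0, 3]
J_2(3) ⊕ J_1(3) ⊕ J_1(3) ⊕ J_1(3)

The characteristic polynomial is
  det(x·I − A) = x^5 - 15*x^4 + 90*x^3 - 270*x^2 + 405*x - 243 = (x - 3)^5

Eigenvalues and multiplicities (the geometric multiplicity of λ is n − rank(A − λI), which equals the number of Jordan blocks for λ):
  λ = 3: algebraic multiplicity = 5, geometric multiplicity = 4

Determining the block sizes for each eigenvalue:
  λ = 3: 4 blocks summing to 5 forces exactly one block of size 2 and the rest size 1 → block sizes [2, 1, 1, 1]

Assembling the blocks gives a Jordan form
J =
  [3, 1, 0, 0, 0]
  [0, 3, 0, 0, 0]
  [0, 0, 3, 0, 0]
  [0, 0, 0, 3, 0]
  [0, 0, 0, 0, 3]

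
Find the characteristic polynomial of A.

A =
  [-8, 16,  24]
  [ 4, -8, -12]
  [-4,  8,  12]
x^3 + 4*x^2

Expanding det(x·I − A) (e.g. by cofactor expansion or by noting that A is similar to its Jordan form J, which has the same characteristic polynomial as A) gives
  χ_A(x) = x^3 + 4*x^2
which factors as x^2*(x + 4). The eigenvalues (with algebraic multiplicities) are λ = -4 with multiplicity 1, λ = 0 with multiplicity 2.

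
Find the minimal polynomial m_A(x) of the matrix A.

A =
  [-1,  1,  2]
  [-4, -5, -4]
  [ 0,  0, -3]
x^2 + 6*x + 9

The characteristic polynomial is χ_A(x) = (x + 3)^3, so the eigenvalues are known. The minimal polynomial is
  m_A(x) = Π_λ (x − λ)^{k_λ}
where k_λ is the size of the *largest* Jordan block for λ (equivalently, the smallest k with (A − λI)^k v = 0 for every generalised eigenvector v of λ).

  λ = -3: largest Jordan block has size 2, contributing (x + 3)^2

So m_A(x) = (x + 3)^2 = x^2 + 6*x + 9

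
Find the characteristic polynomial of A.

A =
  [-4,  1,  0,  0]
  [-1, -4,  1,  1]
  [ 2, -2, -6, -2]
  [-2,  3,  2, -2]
x^4 + 16*x^3 + 96*x^2 + 256*x + 256

Expanding det(x·I − A) (e.g. by cofactor expansion or by noting that A is similar to its Jordan form J, which has the same characteristic polynomial as A) gives
  χ_A(x) = x^4 + 16*x^3 + 96*x^2 + 256*x + 256
which factors as (x + 4)^4. The eigenvalues (with algebraic multiplicities) are λ = -4 with multiplicity 4.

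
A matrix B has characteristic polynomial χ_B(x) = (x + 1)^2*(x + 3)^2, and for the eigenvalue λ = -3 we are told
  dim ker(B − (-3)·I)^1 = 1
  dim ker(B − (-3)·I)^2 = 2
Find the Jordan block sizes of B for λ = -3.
Block sizes for λ = -3: [2]

From the dimensions of kernels of powers, the number of Jordan blocks of size at least j is d_j − d_{j−1} where d_j = dim ker(N^j) (with d_0 = 0). Computing the differences gives [1, 1].
The number of blocks of size exactly k is (#blocks of size ≥ k) − (#blocks of size ≥ k + 1), so the partition is: 1 block(s) of size 2.
In nonincreasing order the block sizes are [2].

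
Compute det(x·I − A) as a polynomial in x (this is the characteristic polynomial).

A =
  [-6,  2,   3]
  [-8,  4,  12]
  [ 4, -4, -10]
x^3 + 12*x^2 + 48*x + 64

Expanding det(x·I − A) (e.g. by cofactor expansion or by noting that A is similar to its Jordan form J, which has the same characteristic polynomial as A) gives
  χ_A(x) = x^3 + 12*x^2 + 48*x + 64
which factors as (x + 4)^3. The eigenvalues (with algebraic multiplicities) are λ = -4 with multiplicity 3.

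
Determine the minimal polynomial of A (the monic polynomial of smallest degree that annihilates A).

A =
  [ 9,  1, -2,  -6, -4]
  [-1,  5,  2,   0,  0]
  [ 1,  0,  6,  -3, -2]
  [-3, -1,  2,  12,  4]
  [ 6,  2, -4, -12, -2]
x^2 - 12*x + 36

The characteristic polynomial is χ_A(x) = (x - 6)^5, so the eigenvalues are known. The minimal polynomial is
  m_A(x) = Π_λ (x − λ)^{k_λ}
where k_λ is the size of the *largest* Jordan block for λ (equivalently, the smallest k with (A − λI)^k v = 0 for every generalised eigenvector v of λ).

  λ = 6: largest Jordan block has size 2, contributing (x − 6)^2

So m_A(x) = (x - 6)^2 = x^2 - 12*x + 36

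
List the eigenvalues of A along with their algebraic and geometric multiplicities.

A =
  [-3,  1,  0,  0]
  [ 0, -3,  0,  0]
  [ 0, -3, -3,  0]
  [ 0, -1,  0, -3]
λ = -3: alg = 4, geom = 3

Step 1 — factor the characteristic polynomial to read off the algebraic multiplicities:
  χ_A(x) = (x + 3)^4

Step 2 — compute geometric multiplicities via the rank-nullity identity g(λ) = n − rank(A − λI):
  rank(A − (-3)·I) = 1, so dim ker(A − (-3)·I) = n − 1 = 3

Summary:
  λ = -3: algebraic multiplicity = 4, geometric multiplicity = 3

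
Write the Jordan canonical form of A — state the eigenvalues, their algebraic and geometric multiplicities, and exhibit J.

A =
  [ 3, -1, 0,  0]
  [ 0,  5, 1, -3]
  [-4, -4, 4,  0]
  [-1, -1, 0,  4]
J_3(4) ⊕ J_1(4)

The characteristic polynomial is
  det(x·I − A) = x^4 - 16*x^3 + 96*x^2 - 256*x + 256 = (x - 4)^4

Eigenvalues and multiplicities (the geometric multiplicity of λ is n − rank(A − λI), which equals the number of Jordan blocks for λ):
  λ = 4: algebraic multiplicity = 4, geometric multiplicity = 2

Determining the block sizes for each eigenvalue:
  λ = 4: with am = 4 and gm = 2, the partition is not yet determined (e.g. several partitions of 4 into 2 parts exist). Let N = A − (4)·I. Computing rank(N^1) = 2, rank(N^2) = 1, rank(N^3) = 0; the number of blocks of size ≥ j is rank(N^{j−1}) − rank(N^j), giving [2, 1, 1]. So we have 1 block(s) of size 3, 1 block(s) of size 1 → block sizes [3, 1]

Assembling the blocks gives a Jordan form
J =
  [4, 1, 0, 0]
  [0, 4, 1, 0]
  [0, 0, 4, 0]
  [0, 0, 0, 4]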